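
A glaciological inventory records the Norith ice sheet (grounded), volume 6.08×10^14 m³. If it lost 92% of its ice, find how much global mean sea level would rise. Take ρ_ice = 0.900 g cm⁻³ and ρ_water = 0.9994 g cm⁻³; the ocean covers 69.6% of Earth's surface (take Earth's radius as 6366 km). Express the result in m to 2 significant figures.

Norith: 0.92 × 6.08×10^14 m³ × (900/999.4) = 5.037×10^14 m³ of water.
Spread over 3.54×10^14 m² of ocean, Δh = 5.037×10^14 / 3.54×10^14 = 1.42 m.

≈ 1.4 m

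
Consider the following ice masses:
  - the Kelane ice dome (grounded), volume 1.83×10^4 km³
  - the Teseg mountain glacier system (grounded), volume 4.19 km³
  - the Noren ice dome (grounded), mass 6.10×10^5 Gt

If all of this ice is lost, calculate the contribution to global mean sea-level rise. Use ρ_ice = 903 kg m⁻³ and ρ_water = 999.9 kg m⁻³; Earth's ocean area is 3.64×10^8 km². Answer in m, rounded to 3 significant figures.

≈ 1.72 m

Kelane: 1.83×10^4 km³ × (903/999.9) = 1.653×10^4 km³ of water.
Teseg: 4.19 km³ × (903/999.9) = 3.784 km³ of water.
Noren: 6.10×10^5 Gt = 6.100×10^17 kg; dividing by ρ_w = 999.9 kg m⁻³ gives 6.101×10^14 m³ of water.
Total added water ≈ 6.266×10^14 m³ over 3.64×10^14 m² → Δh = 1.72 m.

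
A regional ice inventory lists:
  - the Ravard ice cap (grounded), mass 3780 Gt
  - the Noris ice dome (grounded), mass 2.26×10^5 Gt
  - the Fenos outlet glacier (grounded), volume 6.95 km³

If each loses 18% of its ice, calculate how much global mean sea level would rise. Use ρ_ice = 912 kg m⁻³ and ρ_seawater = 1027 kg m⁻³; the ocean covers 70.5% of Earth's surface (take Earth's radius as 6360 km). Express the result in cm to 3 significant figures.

Ravard: 0.18 × 3780 Gt = 6.804×10^14 kg; dividing by ρ_w = 1027 kg m⁻³ gives 6.625×10^11 m³ of water.
Noris: 0.18 × 2.26×10^5 Gt = 4.068×10^16 kg; dividing by ρ_w = 1027 kg m⁻³ gives 3.961×10^13 m³ of water.
Fenos: 0.18 × 6.95 km³ × (912/1027) = 1.111 km³ of water.
Total added water ≈ 4.027×10^13 m³ over 3.58×10^14 m² → Δh = 0.112 m = 11.2 cm.

≈ 11.2 cm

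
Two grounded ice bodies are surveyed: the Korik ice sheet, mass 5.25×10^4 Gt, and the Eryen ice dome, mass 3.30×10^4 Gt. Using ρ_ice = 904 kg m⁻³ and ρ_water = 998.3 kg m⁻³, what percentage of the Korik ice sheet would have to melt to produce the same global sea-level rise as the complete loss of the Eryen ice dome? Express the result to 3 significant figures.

≈ 62.9 %

Equal sea-level rise means equal mass of meltwater, i.e. equal mass of ice lost.
Ice mass of Eryen: 3.300×10^16 kg; ice mass of Korik: 5.250×10^16 kg.
Fraction required = 3.300×10^16 / 5.250×10^16 = 0.629 → 62.9 %.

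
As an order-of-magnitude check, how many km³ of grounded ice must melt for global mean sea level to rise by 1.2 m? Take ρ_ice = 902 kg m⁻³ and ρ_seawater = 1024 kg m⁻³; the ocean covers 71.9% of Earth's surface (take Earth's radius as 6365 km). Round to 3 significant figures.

Required water volume = Δh × A = 1.2 m × 3.66×10^14 m² = 4.393×10^14 m³ = 4.393×10^5 km³.
Ice volume = water volume × ρ_w/ρ_ice = 4.393×10^5 × 1024/902 = 4.99×10^5 km³.

≈ 4.99×10^5 km³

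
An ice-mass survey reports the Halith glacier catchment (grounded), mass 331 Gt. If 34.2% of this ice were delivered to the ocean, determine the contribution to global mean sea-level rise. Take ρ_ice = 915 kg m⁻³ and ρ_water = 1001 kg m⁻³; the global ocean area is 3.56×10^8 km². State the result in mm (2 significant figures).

≈ 0.32 mm

Halith: 0.342 × 331 Gt = 1.132×10^14 kg; dividing by ρ_w = 1001 kg m⁻³ gives 1.131×10^11 m³ of water.
Spread over 3.56×10^14 m² of ocean, Δh = 1.131×10^11 / 3.56×10^14 = 3.18×10^-4 m = 0.32 mm.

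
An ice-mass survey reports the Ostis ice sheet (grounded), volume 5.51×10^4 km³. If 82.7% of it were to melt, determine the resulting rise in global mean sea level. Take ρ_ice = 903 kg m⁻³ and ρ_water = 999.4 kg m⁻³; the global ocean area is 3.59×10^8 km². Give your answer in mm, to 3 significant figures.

Ostis: 0.827 × 5.51×10^4 km³ × (903/999.4) = 4.117×10^4 km³ of water.
Spread over 3.59×10^14 m² of ocean, Δh = 4.117×10^13 / 3.59×10^14 = 0.115 m = 115 mm.

≈ 115 mm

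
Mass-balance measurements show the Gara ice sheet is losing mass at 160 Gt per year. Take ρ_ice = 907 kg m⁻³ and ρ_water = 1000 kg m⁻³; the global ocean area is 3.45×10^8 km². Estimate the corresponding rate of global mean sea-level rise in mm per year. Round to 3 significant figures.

≈ 0.464 mm/yr

ρ_w = 1000 kg m⁻³. Annual water volume added = 160 Gt / ρ_w = 1.600×10^14 kg / 1000 kg m⁻³ = 1.600×10^11 m³.
Δh per year = 1.600×10^11 / 3.45×10^14 = 4.64×10^-4 m = 0.464 mm.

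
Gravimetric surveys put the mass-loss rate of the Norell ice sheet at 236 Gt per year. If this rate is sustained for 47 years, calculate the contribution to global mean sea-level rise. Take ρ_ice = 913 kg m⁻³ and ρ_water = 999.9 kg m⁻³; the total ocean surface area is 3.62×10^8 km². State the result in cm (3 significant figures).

≈ 3.06 cm

Total mass lost = 236 Gt/yr × 47 yr = 1.109×10^4 Gt = 1.109×10^16 kg.
ρ_w = 999.9 kg m⁻³, so water volume = 1.109×10^16 / 999.9 = 1.109×10^13 m³.
Δh = 1.109×10^13 / 3.62×10^14 = 0.0306 m = 3.06 cm.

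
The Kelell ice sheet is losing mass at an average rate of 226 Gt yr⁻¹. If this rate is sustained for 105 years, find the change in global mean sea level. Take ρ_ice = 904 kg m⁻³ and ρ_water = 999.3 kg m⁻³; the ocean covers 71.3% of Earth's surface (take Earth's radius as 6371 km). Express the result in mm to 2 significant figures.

≈ 65 mm

Total mass lost = 226 Gt/yr × 105 yr = 2.373×10^4 Gt = 2.373×10^16 kg.
ρ_w = 999.3 kg m⁻³, so water volume = 2.373×10^16 / 999.3 = 2.375×10^13 m³.
Δh = 2.375×10^13 / 3.64×10^14 = 0.0653 m = 65 mm.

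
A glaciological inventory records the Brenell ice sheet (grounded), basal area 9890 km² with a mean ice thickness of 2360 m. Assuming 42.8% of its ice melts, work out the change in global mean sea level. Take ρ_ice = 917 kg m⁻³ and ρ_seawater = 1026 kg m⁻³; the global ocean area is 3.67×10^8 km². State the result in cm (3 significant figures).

Brenell: ice volume = 9890 km² × 2360 m = 2.334×10^4 km³; 0.428 × 2.334×10^4 × (917/1026) = 8928 km³ of water.
Spread over 3.67×10^14 m² of ocean, Δh = 8.928×10^12 / 3.67×10^14 = 0.0243 m = 2.43 cm.

≈ 2.43 cm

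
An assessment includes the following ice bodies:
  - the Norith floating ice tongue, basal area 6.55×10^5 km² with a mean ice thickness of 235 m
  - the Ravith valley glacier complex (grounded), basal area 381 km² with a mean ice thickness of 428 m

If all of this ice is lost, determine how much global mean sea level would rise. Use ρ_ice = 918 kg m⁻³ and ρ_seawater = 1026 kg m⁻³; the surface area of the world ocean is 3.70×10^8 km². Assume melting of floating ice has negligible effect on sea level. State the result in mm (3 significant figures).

The Norith floating ice tongue is floating and already displaces its own weight of water, so its melt adds essentially nothing to sea level.
Ravith: ice volume = 381 km² × 428 m = 163.1 km³; 163.1 × (918/1026) = 145.9 km³ of water.
Total added water ≈ 1.459×10^11 m³ over 3.70×10^14 m² → Δh = 3.94×10^-4 m = 0.394 mm.

≈ 0.394 mm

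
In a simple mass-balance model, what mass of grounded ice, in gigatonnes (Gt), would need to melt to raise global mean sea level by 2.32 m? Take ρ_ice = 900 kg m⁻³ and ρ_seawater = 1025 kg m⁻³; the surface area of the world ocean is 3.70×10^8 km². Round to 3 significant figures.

Required water volume = Δh × A = 2.32 m × 3.70×10^14 m² = 8.584×10^14 m³.
ρ_w = 1025 kg m⁻³, so the mass of water = 8.584×10^14 m³ × 1025 kg m⁻³ = 8.799×10^17 kg = 8.80×10^5 Gt (and the same mass of ice, by conservation).

≈ 8.80×10^5 Gt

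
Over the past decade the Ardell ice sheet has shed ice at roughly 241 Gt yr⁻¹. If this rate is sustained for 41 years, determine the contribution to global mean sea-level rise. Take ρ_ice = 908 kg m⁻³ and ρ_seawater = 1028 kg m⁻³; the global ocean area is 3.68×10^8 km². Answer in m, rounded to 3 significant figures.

≈ 0.0261 m

Total mass lost = 241 Gt/yr × 41 yr = 9881 Gt = 9.881×10^15 kg.
ρ_w = 1028 kg m⁻³, so water volume = 9.881×10^15 / 1028 = 9.612×10^12 m³.
Δh = 9.612×10^12 / 3.68×10^14 = 0.0261 m.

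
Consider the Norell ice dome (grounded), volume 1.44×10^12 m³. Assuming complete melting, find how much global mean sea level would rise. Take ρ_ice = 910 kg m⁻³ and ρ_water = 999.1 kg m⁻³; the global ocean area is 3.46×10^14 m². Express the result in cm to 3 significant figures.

≈ 0.379 cm

Norell: 1.44×10^12 m³ × (910/999.1) = 1.312×10^12 m³ of water.
Spread over 3.46×10^14 m² of ocean, Δh = 1.312×10^12 / 3.46×10^14 = 3.79×10^-3 m = 0.379 cm.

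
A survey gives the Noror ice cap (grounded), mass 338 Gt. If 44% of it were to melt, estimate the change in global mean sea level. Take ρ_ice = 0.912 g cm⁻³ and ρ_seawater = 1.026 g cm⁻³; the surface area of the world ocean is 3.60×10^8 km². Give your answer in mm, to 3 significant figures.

≈ 0.403 mm

Noror: 0.44 × 338 Gt = 1.487×10^14 kg; dividing by ρ_w = 1.026 g cm⁻³ = 1026 kg m⁻³ gives 1.450×10^11 m³ of water.
Spread over 3.60×10^14 m² of ocean, Δh = 1.450×10^11 / 3.60×10^14 = 4.03×10^-4 m = 0.403 mm.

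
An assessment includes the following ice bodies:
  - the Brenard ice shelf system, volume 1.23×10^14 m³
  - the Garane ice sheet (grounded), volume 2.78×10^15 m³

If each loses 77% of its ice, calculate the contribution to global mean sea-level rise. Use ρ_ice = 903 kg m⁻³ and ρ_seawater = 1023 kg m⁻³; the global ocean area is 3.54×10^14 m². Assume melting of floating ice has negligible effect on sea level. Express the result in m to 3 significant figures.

The Brenard ice shelf system is floating and already displaces its own weight of water, so its melt adds essentially nothing to sea level.
Garane: 0.77 × 2.78×10^15 m³ × (903/1023) = 1.890×10^15 m³ of water.
Total added water ≈ 1.890×10^15 m³ over 3.54×10^14 m² → Δh = 5.34 m.

≈ 5.34 m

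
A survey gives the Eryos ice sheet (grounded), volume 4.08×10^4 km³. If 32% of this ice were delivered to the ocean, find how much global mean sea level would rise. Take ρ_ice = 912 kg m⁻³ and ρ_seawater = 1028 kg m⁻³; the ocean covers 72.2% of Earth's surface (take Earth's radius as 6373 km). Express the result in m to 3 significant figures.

Eryos: 0.32 × 4.08×10^4 km³ × (912/1028) = 1.158×10^4 km³ of water.
Spread over 3.68×10^14 m² of ocean, Δh = 1.158×10^13 / 3.68×10^14 = 0.0314 m.

≈ 0.0314 m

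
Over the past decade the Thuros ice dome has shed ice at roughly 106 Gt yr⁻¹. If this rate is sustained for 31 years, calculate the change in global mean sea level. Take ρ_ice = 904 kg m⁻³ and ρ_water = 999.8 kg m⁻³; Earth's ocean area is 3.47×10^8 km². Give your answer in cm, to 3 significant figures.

≈ 0.947 cm

Total mass lost = 106 Gt/yr × 31 yr = 3286 Gt = 3.286×10^15 kg.
ρ_w = 999.8 kg m⁻³, so water volume = 3.286×10^15 / 999.8 = 3.287×10^12 m³.
Δh = 3.287×10^12 / 3.47×10^14 = 9.47×10^-3 m = 0.947 cm.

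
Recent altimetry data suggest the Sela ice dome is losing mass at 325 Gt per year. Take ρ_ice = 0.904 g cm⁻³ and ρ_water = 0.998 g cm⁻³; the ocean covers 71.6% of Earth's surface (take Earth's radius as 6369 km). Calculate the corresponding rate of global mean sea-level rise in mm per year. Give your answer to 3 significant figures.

ρ_w = 0.998 g cm⁻³ = 998 kg m⁻³. Annual water volume added = 325 Gt / ρ_w = 3.250×10^14 kg / 998 kg m⁻³ = 3.257×10^11 m³.
Δh per year = 3.257×10^11 / 3.65×10^14 = 8.92×10^-4 m = 0.892 mm.

≈ 0.892 mm/yr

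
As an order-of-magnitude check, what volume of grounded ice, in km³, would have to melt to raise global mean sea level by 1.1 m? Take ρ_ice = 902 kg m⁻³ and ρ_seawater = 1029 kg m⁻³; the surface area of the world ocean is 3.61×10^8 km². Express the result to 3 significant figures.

≈ 4.53×10^5 km³

Required water volume = Δh × A = 1.1 m × 3.61×10^14 m² = 3.971×10^14 m³ = 3.971×10^5 km³.
Ice volume = water volume × ρ_w/ρ_ice = 3.971×10^5 × 1029/902 = 4.53×10^5 km³.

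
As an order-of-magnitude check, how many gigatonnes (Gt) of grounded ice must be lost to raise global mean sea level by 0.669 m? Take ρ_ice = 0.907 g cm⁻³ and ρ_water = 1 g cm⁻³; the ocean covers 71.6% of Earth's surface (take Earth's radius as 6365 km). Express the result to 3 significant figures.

≈ 2.44×10^5 Gt

Required water volume = Δh × A = 0.669 m × 3.65×10^14 m² = 2.439×10^14 m³.
ρ_w = 1 g cm⁻³ = 1000 kg m⁻³, so the mass of water = 2.439×10^14 m³ × 1000 kg m⁻³ = 2.439×10^17 kg = 2.44×10^5 Gt (and the same mass of ice, by conservation).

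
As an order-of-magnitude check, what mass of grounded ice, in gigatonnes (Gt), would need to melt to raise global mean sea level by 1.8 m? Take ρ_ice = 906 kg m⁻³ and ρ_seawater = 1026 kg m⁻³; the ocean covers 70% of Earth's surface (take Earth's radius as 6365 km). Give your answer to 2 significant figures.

≈ 6.6×10^5 Gt

Required water volume = Δh × A = 1.8 m × 3.56×10^14 m² = 6.415×10^14 m³.
ρ_w = 1026 kg m⁻³, so the mass of water = 6.415×10^14 m³ × 1026 kg m⁻³ = 6.581×10^17 kg = 6.6×10^5 Gt (and the same mass of ice, by conservation).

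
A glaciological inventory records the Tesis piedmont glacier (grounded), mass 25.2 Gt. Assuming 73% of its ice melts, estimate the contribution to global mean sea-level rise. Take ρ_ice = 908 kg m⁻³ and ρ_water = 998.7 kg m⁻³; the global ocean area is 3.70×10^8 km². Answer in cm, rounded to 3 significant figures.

Tesis: 0.73 × 25.2 Gt = 1.840×10^13 kg; dividing by ρ_w = 998.7 kg m⁻³ gives 1.842×10^10 m³ of water.
Spread over 3.70×10^14 m² of ocean, Δh = 1.842×10^10 / 3.70×10^14 = 4.98×10^-5 m = 4.98×10^-3 cm.

≈ 4.98×10^-3 cm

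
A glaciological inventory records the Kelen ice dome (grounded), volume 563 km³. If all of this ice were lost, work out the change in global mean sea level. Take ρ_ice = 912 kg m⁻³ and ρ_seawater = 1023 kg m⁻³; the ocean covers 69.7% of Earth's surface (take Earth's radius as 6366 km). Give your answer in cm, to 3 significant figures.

Kelen: 563 km³ × (912/1023) = 501.9 km³ of water.
Spread over 3.55×10^14 m² of ocean, Δh = 5.019×10^11 / 3.55×10^14 = 1.41×10^-3 m = 0.141 cm.

≈ 0.141 cm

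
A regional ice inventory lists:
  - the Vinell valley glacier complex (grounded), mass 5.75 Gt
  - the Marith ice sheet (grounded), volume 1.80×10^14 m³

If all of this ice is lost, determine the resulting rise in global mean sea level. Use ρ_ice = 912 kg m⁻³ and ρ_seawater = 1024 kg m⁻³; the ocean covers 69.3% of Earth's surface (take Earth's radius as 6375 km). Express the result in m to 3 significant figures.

≈ 0.453 m

Vinell: 5.75 Gt = 5.750×10^12 kg; dividing by ρ_w = 1024 kg m⁻³ gives 5.615×10^9 m³ of water.
Marith: 1.80×10^14 m³ × (912/1024) = 1.603×10^14 m³ of water.
Total added water ≈ 1.603×10^14 m³ over 3.54×10^14 m² → Δh = 0.453 m.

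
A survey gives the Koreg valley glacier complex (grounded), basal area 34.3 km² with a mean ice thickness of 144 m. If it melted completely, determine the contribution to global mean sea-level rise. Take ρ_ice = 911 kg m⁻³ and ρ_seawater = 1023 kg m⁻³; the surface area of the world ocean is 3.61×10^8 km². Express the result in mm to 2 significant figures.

≈ 0.012 mm

Koreg: ice volume = 34.3 km² × 144 m = 4.939 km³; 4.939 × (911/1023) = 4.398 km³ of water.
Spread over 3.61×10^14 m² of ocean, Δh = 4.398×10^9 / 3.61×10^14 = 1.22×10^-5 m = 0.012 mm.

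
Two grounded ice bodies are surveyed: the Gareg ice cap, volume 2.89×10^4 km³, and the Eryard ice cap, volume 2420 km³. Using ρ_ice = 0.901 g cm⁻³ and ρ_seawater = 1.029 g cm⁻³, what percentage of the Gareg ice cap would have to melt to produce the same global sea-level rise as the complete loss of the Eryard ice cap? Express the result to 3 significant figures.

≈ 8.37 %

Equal sea-level rise means equal mass of meltwater, i.e. equal mass of ice lost.
Ice mass of Eryard: 2.180×10^15 kg; ice mass of Gareg: 2.604×10^16 kg.
Fraction required = 2.180×10^15 / 2.604×10^16 = 0.0837 → 8.37 %.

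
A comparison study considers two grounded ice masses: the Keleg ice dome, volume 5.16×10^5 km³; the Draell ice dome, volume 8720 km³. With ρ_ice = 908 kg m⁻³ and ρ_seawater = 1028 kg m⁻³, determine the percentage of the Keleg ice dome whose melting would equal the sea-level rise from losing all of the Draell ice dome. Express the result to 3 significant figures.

Equal sea-level rise means equal mass of meltwater, i.e. equal mass of ice lost.
Ice mass of Draell: 7.918×10^15 kg; ice mass of Keleg: 4.685×10^17 kg.
Fraction required = 7.918×10^15 / 4.685×10^17 = 0.0169 → 1.69 %.

≈ 1.69 %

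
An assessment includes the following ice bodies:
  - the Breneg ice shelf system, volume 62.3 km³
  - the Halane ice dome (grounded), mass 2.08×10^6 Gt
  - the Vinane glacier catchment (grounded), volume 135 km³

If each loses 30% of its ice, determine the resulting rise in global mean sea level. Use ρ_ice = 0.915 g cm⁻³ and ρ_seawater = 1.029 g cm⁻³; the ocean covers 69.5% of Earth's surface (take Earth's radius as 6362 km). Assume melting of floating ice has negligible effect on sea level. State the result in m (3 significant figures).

≈ 1.72 m

The Breneg ice shelf system is floating and already displaces its own weight of water, so its melt adds essentially nothing to sea level.
Halane: 0.3 × 2.08×10^6 Gt = 6.240×10^17 kg; dividing by ρ_w = 1.029 g cm⁻³ = 1029 kg m⁻³ gives 6.064×10^14 m³ of water.
Vinane: 0.3 × 135 km³ × (915/1029) = 36.01 km³ of water.
Total added water ≈ 6.065×10^14 m³ over 3.53×10^14 m² → Δh = 1.72 m.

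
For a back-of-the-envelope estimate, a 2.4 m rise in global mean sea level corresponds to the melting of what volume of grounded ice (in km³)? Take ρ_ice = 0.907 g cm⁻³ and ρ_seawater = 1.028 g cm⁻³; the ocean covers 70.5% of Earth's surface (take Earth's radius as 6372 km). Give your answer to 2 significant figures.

Required water volume = Δh × A = 2.4 m × 3.60×10^14 m² = 8.633×10^14 m³ = 8.633×10^5 km³.
Ice volume = water volume × ρ_w/ρ_ice = 8.633×10^5 × 1028/907 = 9.8×10^5 km³.

≈ 9.8×10^5 km³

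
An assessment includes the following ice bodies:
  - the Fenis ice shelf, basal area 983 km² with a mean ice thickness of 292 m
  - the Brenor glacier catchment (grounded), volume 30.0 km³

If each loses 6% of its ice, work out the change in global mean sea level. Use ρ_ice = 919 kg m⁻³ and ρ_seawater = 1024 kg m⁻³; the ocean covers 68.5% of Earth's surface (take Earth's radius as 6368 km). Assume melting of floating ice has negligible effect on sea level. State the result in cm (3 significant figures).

The Fenis ice shelf is floating and already displaces its own weight of water, so its melt adds essentially nothing to sea level.
Brenor: 0.06 × 30.0 km³ × (919/1024) = 1.615 km³ of water.
Total added water ≈ 1.615×10^9 m³ over 3.49×10^14 m² → Δh = 4.63×10^-6 m = 4.63×10^-4 cm.

≈ 4.63×10^-4 cm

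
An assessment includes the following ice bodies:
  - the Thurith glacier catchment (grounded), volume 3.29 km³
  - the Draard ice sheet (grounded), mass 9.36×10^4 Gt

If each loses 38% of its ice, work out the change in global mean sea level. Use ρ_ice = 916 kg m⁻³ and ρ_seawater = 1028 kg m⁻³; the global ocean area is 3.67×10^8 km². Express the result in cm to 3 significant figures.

≈ 9.43 cm

Thurith: 0.38 × 3.29 km³ × (916/1028) = 1.114 km³ of water.
Draard: 0.38 × 9.36×10^4 Gt = 3.557×10^16 kg; dividing by ρ_w = 1028 kg m⁻³ gives 3.460×10^13 m³ of water.
Total added water ≈ 3.460×10^13 m³ over 3.67×10^14 m² → Δh = 0.0943 m = 9.43 cm.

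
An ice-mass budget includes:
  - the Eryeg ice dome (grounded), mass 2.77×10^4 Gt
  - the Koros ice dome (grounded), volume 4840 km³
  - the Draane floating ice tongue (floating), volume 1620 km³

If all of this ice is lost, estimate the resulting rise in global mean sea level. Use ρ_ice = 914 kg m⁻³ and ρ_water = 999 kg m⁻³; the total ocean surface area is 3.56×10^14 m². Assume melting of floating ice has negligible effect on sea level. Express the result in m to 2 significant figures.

≈ 0.090 m

Eryeg: 2.77×10^4 Gt = 2.770×10^16 kg; dividing by ρ_w = 999 kg m⁻³ gives 2.773×10^13 m³ of water.
Koros: 4840 km³ × (914/999) = 4428 km³ of water.
The Draane floating ice tongue is floating and already displaces its own weight of water, so its melt adds essentially nothing to sea level.
Total added water ≈ 3.216×10^13 m³ over 3.56×10^14 m² → Δh = 0.0903 m.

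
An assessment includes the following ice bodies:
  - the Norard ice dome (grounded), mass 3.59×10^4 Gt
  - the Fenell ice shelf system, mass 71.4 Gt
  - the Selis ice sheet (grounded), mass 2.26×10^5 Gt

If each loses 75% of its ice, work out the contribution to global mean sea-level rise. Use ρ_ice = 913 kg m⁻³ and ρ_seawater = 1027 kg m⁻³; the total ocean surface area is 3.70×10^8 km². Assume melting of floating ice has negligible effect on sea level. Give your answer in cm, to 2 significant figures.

≈ 52 cm

Norard: 0.75 × 3.59×10^4 Gt = 2.692×10^16 kg; dividing by ρ_w = 1027 kg m⁻³ gives 2.622×10^13 m³ of water.
The Fenell ice shelf system is floating and already displaces its own weight of water, so its melt adds essentially nothing to sea level.
Selis: 0.75 × 2.26×10^5 Gt = 1.695×10^17 kg; dividing by ρ_w = 1027 kg m⁻³ gives 1.650×10^14 m³ of water.
Total added water ≈ 1.913×10^14 m³ over 3.70×10^14 m² → Δh = 0.517 m = 52 cm.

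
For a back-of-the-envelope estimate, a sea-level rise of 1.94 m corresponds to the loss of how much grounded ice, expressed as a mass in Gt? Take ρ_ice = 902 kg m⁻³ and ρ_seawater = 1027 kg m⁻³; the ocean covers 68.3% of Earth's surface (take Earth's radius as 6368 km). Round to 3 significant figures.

Required water volume = Δh × A = 1.94 m × 3.48×10^14 m² = 6.752×10^14 m³.
ρ_w = 1027 kg m⁻³, so the mass of water = 6.752×10^14 m³ × 1027 kg m⁻³ = 6.934×10^17 kg = 6.93×10^5 Gt (and the same mass of ice, by conservation).

≈ 6.93×10^5 Gt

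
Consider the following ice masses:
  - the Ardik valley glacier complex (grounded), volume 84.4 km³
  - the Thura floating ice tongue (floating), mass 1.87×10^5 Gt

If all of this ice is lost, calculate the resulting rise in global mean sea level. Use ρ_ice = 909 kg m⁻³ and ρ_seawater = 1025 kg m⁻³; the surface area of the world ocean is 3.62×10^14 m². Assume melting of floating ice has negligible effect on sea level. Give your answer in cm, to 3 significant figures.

≈ 0.0207 cm

Ardik: 84.4 km³ × (909/1025) = 74.85 km³ of water.
The Thura floating ice tongue is floating and already displaces its own weight of water, so its melt adds essentially nothing to sea level.
Total added water ≈ 7.485×10^10 m³ over 3.62×10^14 m² → Δh = 2.07×10^-4 m = 0.0207 cm.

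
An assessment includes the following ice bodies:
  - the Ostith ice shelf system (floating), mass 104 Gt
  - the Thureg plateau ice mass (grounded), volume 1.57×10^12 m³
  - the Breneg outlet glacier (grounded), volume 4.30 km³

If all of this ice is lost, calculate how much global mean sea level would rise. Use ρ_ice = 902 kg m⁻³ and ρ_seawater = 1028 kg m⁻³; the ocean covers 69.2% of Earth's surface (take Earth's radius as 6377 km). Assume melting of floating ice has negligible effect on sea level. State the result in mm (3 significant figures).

The Ostith ice shelf system is floating and already displaces its own weight of water, so its melt adds essentially nothing to sea level.
Thureg: 1.57×10^12 m³ × (902/1028) = 1.378×10^12 m³ of water.
Breneg: 4.30 km³ × (902/1028) = 3.773 km³ of water.
Total added water ≈ 1.381×10^12 m³ over 3.54×10^14 m² → Δh = 3.91×10^-3 m = 3.91 mm.

≈ 3.91 mm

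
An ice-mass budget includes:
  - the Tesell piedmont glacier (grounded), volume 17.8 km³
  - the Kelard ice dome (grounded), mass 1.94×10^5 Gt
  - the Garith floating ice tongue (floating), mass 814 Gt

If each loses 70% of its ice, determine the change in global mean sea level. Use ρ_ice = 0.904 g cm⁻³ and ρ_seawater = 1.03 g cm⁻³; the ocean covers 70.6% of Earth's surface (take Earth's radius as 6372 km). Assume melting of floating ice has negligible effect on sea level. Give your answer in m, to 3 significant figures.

Tesell: 0.7 × 17.8 km³ × (904/1030) = 10.94 km³ of water.
Kelard: 0.7 × 1.94×10^5 Gt = 1.358×10^17 kg; dividing by ρ_w = 1.03 g cm⁻³ = 1030 kg m⁻³ gives 1.318×10^14 m³ of water.
The Garith floating ice tongue is floating and already displaces its own weight of water, so its melt adds essentially nothing to sea level.
Total added water ≈ 1.319×10^14 m³ over 3.60×10^14 m² → Δh = 0.366 m.

≈ 0.366 m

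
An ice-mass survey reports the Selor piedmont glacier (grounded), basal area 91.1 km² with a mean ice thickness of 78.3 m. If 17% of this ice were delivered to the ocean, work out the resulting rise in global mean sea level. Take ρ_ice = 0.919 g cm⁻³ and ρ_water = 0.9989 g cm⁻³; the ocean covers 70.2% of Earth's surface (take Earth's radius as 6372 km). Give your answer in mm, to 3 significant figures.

≈ 3.11×10^-3 mm

Selor: ice volume = 91.1 km² × 78.3 m = 7.133 km³; 0.17 × 7.133 × (919/998.9) = 1.116 km³ of water.
Spread over 3.58×10^14 m² of ocean, Δh = 1.116×10^9 / 3.58×10^14 = 3.11×10^-6 m = 3.11×10^-3 mm.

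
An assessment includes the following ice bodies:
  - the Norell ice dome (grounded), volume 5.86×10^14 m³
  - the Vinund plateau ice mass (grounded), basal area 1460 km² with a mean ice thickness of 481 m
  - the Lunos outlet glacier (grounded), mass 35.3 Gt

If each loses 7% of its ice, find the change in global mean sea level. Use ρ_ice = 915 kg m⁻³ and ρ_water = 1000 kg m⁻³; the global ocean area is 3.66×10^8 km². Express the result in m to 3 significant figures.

Norell: 0.07 × 5.86×10^14 m³ × (915/1000) = 3.753×10^13 m³ of water.
Vinund: ice volume = 1460 km² × 481 m = 702.3 km³; 0.07 × 702.3 × (915/1000) = 44.98 km³ of water.
Lunos: 0.07 × 35.3 Gt = 2.471×10^12 kg; dividing by ρ_w = 1000 kg m⁻³ gives 2.471×10^9 m³ of water.
Total added water ≈ 3.758×10^13 m³ over 3.66×10^14 m² → Δh = 0.103 m.

≈ 0.103 m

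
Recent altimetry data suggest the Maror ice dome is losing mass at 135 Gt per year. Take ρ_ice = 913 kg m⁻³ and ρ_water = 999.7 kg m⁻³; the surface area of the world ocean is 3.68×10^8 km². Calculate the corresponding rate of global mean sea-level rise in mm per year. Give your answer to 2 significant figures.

ρ_w = 999.7 kg m⁻³. Annual water volume added = 135 Gt / ρ_w = 1.350×10^14 kg / 999.7 kg m⁻³ = 1.350×10^11 m³.
Δh per year = 1.350×10^11 / 3.68×10^14 = 3.67×10^-4 m = 0.37 mm.

≈ 0.37 mm/yr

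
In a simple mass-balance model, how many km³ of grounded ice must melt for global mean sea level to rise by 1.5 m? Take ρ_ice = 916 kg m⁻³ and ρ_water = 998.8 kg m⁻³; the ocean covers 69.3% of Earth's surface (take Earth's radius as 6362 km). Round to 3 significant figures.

≈ 5.77×10^5 km³

Required water volume = Δh × A = 1.5 m × 3.52×10^14 m² = 5.287×10^14 m³ = 5.287×10^5 km³.
Ice volume = water volume × ρ_w/ρ_ice = 5.287×10^5 × 998.8/916 = 5.77×10^5 km³.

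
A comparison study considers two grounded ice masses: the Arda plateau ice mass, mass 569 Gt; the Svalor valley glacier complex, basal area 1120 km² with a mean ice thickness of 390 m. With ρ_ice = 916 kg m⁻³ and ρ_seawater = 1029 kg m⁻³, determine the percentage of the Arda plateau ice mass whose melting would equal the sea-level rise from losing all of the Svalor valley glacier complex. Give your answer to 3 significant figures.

≈ 70.3 %

Equal sea-level rise means equal mass of meltwater, i.e. equal mass of ice lost.
Ice mass of Svalor: 4.001×10^14 kg; ice mass of Arda: 5.690×10^14 kg.
Fraction required = 4.001×10^14 / 5.690×10^14 = 0.703 → 70.3 %.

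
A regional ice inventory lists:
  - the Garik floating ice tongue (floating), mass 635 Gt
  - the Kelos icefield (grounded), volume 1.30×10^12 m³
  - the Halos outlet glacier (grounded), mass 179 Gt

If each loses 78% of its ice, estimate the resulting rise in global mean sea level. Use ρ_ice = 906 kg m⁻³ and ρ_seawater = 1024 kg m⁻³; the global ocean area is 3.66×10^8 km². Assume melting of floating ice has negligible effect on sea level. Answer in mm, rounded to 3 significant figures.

≈ 2.82 mm

The Garik floating ice tongue is floating and already displaces its own weight of water, so its melt adds essentially nothing to sea level.
Kelos: 0.78 × 1.30×10^12 m³ × (906/1024) = 8.972×10^11 m³ of water.
Halos: 0.78 × 179 Gt = 1.396×10^14 kg; dividing by ρ_w = 1024 kg m⁻³ gives 1.363×10^11 m³ of water.
Total added water ≈ 1.034×10^12 m³ over 3.66×10^14 m² → Δh = 2.82×10^-3 m = 2.82 mm.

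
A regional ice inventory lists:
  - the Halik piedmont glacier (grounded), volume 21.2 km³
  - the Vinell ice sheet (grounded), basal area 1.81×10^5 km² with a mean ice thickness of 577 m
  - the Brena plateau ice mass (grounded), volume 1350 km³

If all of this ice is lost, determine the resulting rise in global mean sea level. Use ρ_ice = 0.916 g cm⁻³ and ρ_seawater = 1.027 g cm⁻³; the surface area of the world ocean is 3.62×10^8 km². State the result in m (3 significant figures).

Halik: 21.2 km³ × (916/1027) = 18.91 km³ of water.
Vinell: ice volume = 1.81×10^5 km² × 577 m = 1.044×10^5 km³; 1.044×10^5 × (916/1027) = 9.315×10^4 km³ of water.
Brena: 1350 km³ × (916/1027) = 1204 km³ of water.
Total added water ≈ 9.437×10^13 m³ over 3.62×10^14 m² → Δh = 0.261 m.

≈ 0.261 m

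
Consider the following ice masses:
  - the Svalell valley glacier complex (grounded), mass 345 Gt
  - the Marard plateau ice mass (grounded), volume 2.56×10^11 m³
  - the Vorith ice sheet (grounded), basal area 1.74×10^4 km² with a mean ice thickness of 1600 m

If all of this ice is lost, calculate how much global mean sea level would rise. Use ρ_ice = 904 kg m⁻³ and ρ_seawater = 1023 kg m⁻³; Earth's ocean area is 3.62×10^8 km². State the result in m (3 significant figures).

Svalell: 345 Gt = 3.450×10^14 kg; dividing by ρ_w = 1023 kg m⁻³ gives 3.372×10^11 m³ of water.
Marard: 2.56×10^11 m³ × (904/1023) = 2.262×10^11 m³ of water.
Vorith: ice volume = 1.74×10^4 km² × 1600 m = 2.784×10^4 km³; 2.784×10^4 × (904/1023) = 2.460×10^4 km³ of water.
Total added water ≈ 2.516×10^13 m³ over 3.62×10^14 m² → Δh = 0.0695 m.

≈ 0.0695 m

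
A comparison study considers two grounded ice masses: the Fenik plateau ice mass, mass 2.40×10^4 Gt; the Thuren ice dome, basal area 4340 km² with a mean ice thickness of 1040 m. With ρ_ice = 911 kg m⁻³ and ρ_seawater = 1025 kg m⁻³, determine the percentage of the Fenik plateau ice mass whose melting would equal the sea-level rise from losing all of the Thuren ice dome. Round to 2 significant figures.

Equal sea-level rise means equal mass of meltwater, i.e. equal mass of ice lost.
Ice mass of Thuren: 4.112×10^15 kg; ice mass of Fenik: 2.400×10^16 kg.
Fraction required = 4.112×10^15 / 2.400×10^16 = 0.171 → 17 %.

≈ 17 %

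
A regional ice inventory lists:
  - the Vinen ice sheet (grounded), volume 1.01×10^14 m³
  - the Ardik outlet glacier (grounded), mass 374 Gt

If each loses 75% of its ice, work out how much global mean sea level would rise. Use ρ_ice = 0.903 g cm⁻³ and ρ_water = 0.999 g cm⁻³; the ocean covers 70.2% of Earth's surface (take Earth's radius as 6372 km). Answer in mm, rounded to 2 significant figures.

Vinen: 0.75 × 1.01×10^14 m³ × (903/999) = 6.847×10^13 m³ of water.
Ardik: 0.75 × 374 Gt = 2.805×10^14 kg; dividing by ρ_w = 0.999 g cm⁻³ = 999 kg m⁻³ gives 2.808×10^11 m³ of water.
Total added water ≈ 6.875×10^13 m³ over 3.58×10^14 m² → Δh = 0.192 m = 190 mm.

≈ 190 mm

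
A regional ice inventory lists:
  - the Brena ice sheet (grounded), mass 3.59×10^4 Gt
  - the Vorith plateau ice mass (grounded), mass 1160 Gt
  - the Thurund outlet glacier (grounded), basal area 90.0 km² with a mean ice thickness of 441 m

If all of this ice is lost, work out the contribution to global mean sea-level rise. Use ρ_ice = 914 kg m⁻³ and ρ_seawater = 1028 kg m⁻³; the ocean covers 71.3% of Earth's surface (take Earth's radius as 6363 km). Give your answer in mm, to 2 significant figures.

Brena: 3.59×10^4 Gt = 3.590×10^16 kg; dividing by ρ_w = 1028 kg m⁻³ gives 3.492×10^13 m³ of water.
Vorith: 1160 Gt = 1.160×10^15 kg; dividing by ρ_w = 1028 kg m⁻³ gives 1.128×10^12 m³ of water.
Thurund: ice volume = 90.0 km² × 441 m = 39.69 km³; 39.69 × (914/1028) = 35.29 km³ of water.
Total added water ≈ 3.609×10^13 m³ over 3.63×10^14 m² → Δh = 0.0995 m = 99 mm.

≈ 99 mm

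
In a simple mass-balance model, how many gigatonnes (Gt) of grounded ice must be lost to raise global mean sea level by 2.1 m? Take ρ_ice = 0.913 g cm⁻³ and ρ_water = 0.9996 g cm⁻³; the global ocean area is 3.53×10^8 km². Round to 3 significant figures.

Required water volume = Δh × A = 2.1 m × 3.53×10^14 m² = 7.413×10^14 m³.
ρ_w = 0.9996 g cm⁻³ = 999.6 kg m⁻³, so the mass of water = 7.413×10^14 m³ × 999.6 kg m⁻³ = 7.410×10^17 kg = 7.41×10^5 Gt (and the same mass of ice, by conservation).

≈ 7.41×10^5 Gt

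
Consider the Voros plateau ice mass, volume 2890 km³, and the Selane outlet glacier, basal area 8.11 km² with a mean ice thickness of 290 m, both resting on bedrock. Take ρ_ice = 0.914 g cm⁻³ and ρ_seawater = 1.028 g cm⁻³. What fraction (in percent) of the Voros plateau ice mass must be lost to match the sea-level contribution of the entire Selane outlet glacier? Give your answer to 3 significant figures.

Equal sea-level rise means equal mass of meltwater, i.e. equal mass of ice lost.
Ice mass of Selane: 2.150×10^12 kg; ice mass of Voros: 2.641×10^15 kg.
Fraction required = 2.150×10^12 / 2.641×10^15 = 8.14×10^-4 → 0.0814 %.

≈ 0.0814 %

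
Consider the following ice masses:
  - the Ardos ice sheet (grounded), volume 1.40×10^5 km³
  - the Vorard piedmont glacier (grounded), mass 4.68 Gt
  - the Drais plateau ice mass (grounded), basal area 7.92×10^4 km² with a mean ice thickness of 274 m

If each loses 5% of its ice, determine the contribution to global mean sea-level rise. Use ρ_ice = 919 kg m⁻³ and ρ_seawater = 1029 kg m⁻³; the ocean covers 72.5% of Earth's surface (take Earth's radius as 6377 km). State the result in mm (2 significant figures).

≈ 19 mm

Ardos: 0.05 × 1.40×10^5 km³ × (919/1029) = 6252 km³ of water.
Vorard: 0.05 × 4.68 Gt = 2.340×10^11 kg; dividing by ρ_w = 1029 kg m⁻³ gives 2.274×10^8 m³ of water.
Drais: ice volume = 7.92×10^4 km² × 274 m = 2.170×10^4 km³; 0.05 × 2.170×10^4 × (919/1029) = 969.0 km³ of water.
Total added water ≈ 7.221×10^12 m³ over 3.70×10^14 m² → Δh = 0.0195 m = 19 mm.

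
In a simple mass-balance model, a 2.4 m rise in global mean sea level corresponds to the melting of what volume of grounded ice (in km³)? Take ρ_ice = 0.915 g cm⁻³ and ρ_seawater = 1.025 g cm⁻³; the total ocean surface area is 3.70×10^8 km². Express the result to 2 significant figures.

≈ 9.9×10^5 km³

Required water volume = Δh × A = 2.4 m × 3.70×10^14 m² = 8.880×10^14 m³ = 8.880×10^5 km³.
Ice volume = water volume × ρ_w/ρ_ice = 8.880×10^5 × 1025/915 = 9.9×10^5 km³.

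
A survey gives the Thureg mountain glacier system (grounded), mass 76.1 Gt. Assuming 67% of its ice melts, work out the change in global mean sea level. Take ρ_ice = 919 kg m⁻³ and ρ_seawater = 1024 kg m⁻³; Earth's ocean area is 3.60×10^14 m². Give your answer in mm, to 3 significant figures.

Thureg: 0.67 × 76.1 Gt = 5.099×10^13 kg; dividing by ρ_w = 1024 kg m⁻³ gives 4.979×10^10 m³ of water.
Spread over 3.60×10^14 m² of ocean, Δh = 4.979×10^10 / 3.60×10^14 = 1.38×10^-4 m = 0.138 mm.

≈ 0.138 mm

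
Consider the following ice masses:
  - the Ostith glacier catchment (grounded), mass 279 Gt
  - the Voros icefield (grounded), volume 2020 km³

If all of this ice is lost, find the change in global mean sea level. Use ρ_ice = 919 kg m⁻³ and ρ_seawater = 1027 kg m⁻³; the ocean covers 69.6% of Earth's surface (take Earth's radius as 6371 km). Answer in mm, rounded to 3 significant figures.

Ostith: 279 Gt = 2.790×10^14 kg; dividing by ρ_w = 1027 kg m⁻³ gives 2.717×10^11 m³ of water.
Voros: 2020 km³ × (919/1027) = 1808 km³ of water.
Total added water ≈ 2.079×10^12 m³ over 3.55×10^14 m² → Δh = 5.86×10^-3 m = 5.86 mm.

≈ 5.86 mm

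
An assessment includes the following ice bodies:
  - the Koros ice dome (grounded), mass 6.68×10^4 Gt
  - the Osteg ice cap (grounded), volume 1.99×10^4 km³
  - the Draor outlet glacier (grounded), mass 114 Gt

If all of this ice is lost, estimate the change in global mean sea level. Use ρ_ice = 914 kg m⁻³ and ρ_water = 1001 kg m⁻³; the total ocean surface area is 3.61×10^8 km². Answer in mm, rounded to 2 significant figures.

Koros: 6.68×10^4 Gt = 6.680×10^16 kg; dividing by ρ_w = 1001 kg m⁻³ gives 6.673×10^13 m³ of water.
Osteg: 1.99×10^4 km³ × (914/1001) = 1.817×10^4 km³ of water.
Draor: 114 Gt = 1.140×10^14 kg; dividing by ρ_w = 1001 kg m⁻³ gives 1.139×10^11 m³ of water.
Total added water ≈ 8.502×10^13 m³ over 3.61×10^14 m² → Δh = 0.236 m = 240 mm.

≈ 240 mm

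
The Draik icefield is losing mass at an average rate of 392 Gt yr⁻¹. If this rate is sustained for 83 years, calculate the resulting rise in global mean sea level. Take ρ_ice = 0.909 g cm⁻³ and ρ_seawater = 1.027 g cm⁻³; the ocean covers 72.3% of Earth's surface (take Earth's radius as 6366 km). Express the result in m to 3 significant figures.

Total mass lost = 392 Gt/yr × 83 yr = 3.254×10^4 Gt = 3.254×10^16 kg.
ρ_w = 1.027 g cm⁻³ = 1027 kg m⁻³, so water volume = 3.254×10^16 / 1027 = 3.168×10^13 m³.
Δh = 3.168×10^13 / 3.68×10^14 = 0.0860 m.

≈ 0.0860 m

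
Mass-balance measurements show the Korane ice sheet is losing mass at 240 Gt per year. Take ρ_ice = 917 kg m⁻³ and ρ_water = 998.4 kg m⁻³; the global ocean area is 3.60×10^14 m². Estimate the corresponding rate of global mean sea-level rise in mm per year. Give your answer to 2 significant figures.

ρ_w = 998.4 kg m⁻³. Annual water volume added = 240 Gt / ρ_w = 2.400×10^14 kg / 998.4 kg m⁻³ = 2.404×10^11 m³.
Δh per year = 2.404×10^11 / 3.60×10^14 = 6.68×10^-4 m = 0.67 mm.

≈ 0.67 mm/yr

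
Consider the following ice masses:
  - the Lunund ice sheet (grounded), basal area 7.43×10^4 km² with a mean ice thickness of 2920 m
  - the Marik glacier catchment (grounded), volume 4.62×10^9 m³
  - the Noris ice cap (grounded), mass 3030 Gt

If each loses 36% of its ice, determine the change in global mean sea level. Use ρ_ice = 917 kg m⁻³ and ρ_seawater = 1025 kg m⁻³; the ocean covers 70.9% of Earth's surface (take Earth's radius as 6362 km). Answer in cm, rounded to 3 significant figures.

≈ 19.7 cm

Lunund: ice volume = 7.43×10^4 km² × 2920 m = 2.170×10^5 km³; 0.36 × 2.170×10^5 × (917/1025) = 6.987×10^4 km³ of water.
Marik: 0.36 × 4.62×10^9 m³ × (917/1025) = 1.488×10^9 m³ of water.
Noris: 0.36 × 3030 Gt = 1.091×10^15 kg; dividing by ρ_w = 1025 kg m⁻³ gives 1.064×10^12 m³ of water.
Total added water ≈ 7.094×10^13 m³ over 3.61×10^14 m² → Δh = 0.197 m = 19.7 cm.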